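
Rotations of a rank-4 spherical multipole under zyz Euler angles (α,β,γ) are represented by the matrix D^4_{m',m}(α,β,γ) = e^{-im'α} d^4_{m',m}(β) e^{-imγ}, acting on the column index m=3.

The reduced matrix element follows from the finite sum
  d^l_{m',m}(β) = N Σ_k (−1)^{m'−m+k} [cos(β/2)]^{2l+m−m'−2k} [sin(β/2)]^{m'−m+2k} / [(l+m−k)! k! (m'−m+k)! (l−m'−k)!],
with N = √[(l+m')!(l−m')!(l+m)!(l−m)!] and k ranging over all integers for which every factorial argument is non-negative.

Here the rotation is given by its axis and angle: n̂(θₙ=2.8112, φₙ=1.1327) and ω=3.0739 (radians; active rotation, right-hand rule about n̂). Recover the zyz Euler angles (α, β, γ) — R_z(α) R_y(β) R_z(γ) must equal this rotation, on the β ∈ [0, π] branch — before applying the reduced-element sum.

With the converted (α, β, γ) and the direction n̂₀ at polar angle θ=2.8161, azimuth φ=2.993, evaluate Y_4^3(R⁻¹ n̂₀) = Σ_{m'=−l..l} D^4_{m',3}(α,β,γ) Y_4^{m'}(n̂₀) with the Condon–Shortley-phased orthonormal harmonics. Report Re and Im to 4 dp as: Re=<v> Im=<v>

Re=-0.1178 Im=0.2975

Axis–angle → zyz. n̂ = (sinθₙcosφₙ, sinθₙsinφₙ, cosθₙ) = (+0.137622, +0.293777, -0.945915), ω = 3.0739.
R = I cosω + sinω [n̂]ₓ + (1−cosω) n̂n̂ᵀ gives
  R = [-0.959874, +0.144750, -0.240188; +0.016785, -0.825297, -0.564449; -0.279931, -0.545831, +0.789752]
β = atan2(√(R₁₃²+R₂₃²), R₃₃) = 0.660392; α = atan2(R₂₃, R₁₃) mod 2π = 4.310073; γ = atan2(R₃₂, −R₃₁) mod 2π = 5.186265
Need the full column D^4_{m',3} for m'=−4..4 at α=4.3101, β=0.6604, γ=5.1863.
cos(β/2)=0.945979, sin(β/2)=0.324229
d^4_{-4,3}: single k=7 term ⇒ +0.001008;  D = -0.000111+0.001002i
d^4_{-3,3}: k∈[6..7] ⇒ +0.007277 -0.000122 = +0.007155;  D = -0.006234-0.003512i
d^4_{-2,3}: k∈[5..6] ⇒ +0.034048 -0.001333 = +0.032714;  D = +0.025935-0.019940i
d^4_{-1,3}: k∈[4..5] ⇒ +0.117071 -0.008252 = +0.108820;  D = +0.027254+0.105351i
d^4_{0,3}: k∈[3..4] ⇒ +0.305510 -0.035889 = +0.269620;  D = -0.266626-0.040070i
d^4_{1,3}: k∈[2..3] ⇒ +0.597945 -0.117071 = +0.480874;  D = +0.251955-0.409583i
d^4_{2,3}: k∈[1..2] ⇒ +0.822404 -0.289832 = +0.532572;  D = +0.308139+0.434376i
d^4_{3,3}: k∈[0..1] ⇒ +0.641285 -0.527338 = +0.113947;  D = -0.111331+0.024275i
d^4_{4,3}: single k=0 term ⇒ -0.621679;  D = -0.115966+0.610767i
Y_4^{m'}(θ=2.8161,φ=2.993) and Σ D·Y over m':
  (-0.0001+0.0010i)·(+0.0038+0.0026i)  (-0.0062-0.0035i)·(+0.0350+0.0167i)  (+0.0259-0.0199i)·(+0.1728+0.0529i)  (+0.0273+0.1054i)·(+0.4656+0.0697i)  (-0.2666-0.0401i)·(+0.4523+0.0000i)  (+0.2520-0.4096i)·(-0.4656+0.0697i)  (+0.3081+0.4344i)·(+0.1728-0.0529i)  (-0.1113+0.0243i)·(-0.0350+0.0167i)  (-0.1160+0.6108i)·(+0.0038-0.0026i)
Y_4^3(R⁻¹ n̂) = -0.117755+0.297470i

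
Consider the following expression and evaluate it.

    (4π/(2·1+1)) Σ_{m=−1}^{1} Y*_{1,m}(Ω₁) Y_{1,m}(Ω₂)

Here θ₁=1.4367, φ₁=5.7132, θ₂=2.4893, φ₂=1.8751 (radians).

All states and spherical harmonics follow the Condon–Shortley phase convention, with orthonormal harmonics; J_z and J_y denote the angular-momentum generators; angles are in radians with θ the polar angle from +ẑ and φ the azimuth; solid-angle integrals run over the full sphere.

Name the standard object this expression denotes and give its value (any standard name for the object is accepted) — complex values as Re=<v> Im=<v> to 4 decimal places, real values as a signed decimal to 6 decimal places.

Legendre polynomial (addition theorem), -0.567696

This sum is the spherical-harmonic addition theorem: it equals the Legendre polynomial P_l(cos γ) of the angle γ between the two directions.
Expand P_1 via completeness: Σ_{m} conj(Y_{1,m}) at Ω₁ times Y_{1,m} at Ω₂ —
  term(m=-1) = -0.055081-0.046067i   from Y*(Ω₁)=+0.288263-0.184762i, Y(Ω₂)=-0.062838-0.200083i
  term(m=+0) = -0.025364+0.000000i   from Y*(Ω₁)=+0.065324-0.000000i, Y(Ω₂)=-0.388290+0.000000i
  term(m=+1) = -0.055081+0.046067i   from Y*(Ω₁)=-0.288263-0.184762i, Y(Ω₂)=+0.062838-0.200083i
Accumulated sum -0.135527+0.000000i; after 4π/(2l+1) scaling, -0.567696+0.000000i ⇒ P_1 = -0.567696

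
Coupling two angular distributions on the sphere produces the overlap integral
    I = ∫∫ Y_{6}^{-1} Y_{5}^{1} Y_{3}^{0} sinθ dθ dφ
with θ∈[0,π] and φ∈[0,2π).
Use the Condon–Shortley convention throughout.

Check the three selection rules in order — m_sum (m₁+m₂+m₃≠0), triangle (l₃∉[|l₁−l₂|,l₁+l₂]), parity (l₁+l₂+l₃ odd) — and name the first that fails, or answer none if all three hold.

Σmᵢ = 0  ✓
l₃∈[|l₁−l₂|,l₁+l₂]=[1,11], have l₃=3  ✓
Σlᵢ = 14 ⇒ even  ✓

none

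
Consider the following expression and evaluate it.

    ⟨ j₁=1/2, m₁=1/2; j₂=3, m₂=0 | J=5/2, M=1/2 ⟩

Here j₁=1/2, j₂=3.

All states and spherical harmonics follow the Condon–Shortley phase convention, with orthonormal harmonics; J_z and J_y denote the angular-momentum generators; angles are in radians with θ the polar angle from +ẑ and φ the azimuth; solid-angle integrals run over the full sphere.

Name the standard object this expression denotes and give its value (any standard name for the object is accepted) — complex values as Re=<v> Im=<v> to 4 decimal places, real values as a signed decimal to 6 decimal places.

This is a Clebsch–Gordan (vector-coupling) coefficient.
√[6·1!0!5!/7! · 1!0!3!3!3!2!] = √(432/7)
  +(−1)^0/∏(0,1,0,3,0,2)! = 1/12  (running 1/12)
⟨..|..⟩ = √(432/7)·(1/12) = +0.654654

Clebsch–Gordan coefficient, +√(3/7) ≈ +0.654654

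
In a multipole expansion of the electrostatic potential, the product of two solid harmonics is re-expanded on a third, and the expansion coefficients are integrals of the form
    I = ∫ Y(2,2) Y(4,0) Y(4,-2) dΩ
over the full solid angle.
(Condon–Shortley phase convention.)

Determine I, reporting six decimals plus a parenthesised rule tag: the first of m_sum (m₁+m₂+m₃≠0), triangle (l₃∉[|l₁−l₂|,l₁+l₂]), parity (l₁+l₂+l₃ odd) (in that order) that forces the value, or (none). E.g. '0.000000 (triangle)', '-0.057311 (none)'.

m-sum 0 ✓  L=10 even ✓  2≤4≤6 ✓
Π(2lᵢ+1) = 5×9×9 = 405
triangle coeff Δ(2,4,4) = 1/13860
Σ_t [0,2]: t=0:+1/192 t=1:−1/36 t=2:+1/192 = -5/288
(3j)²=20/693 [(2 4 4; 0 0 0)], sign=-1
Σ_t [0,0]: t=0:+1/192 = 1/192
(3j)²=3/77 [(2 4 4; 2 0 -2)], sign=+1
⇒ 4πI² = 2700/5929
I = (-1)√(2700/5929/(4π)) = -0.19036462
No selection rule forces the value: the integral is nonzero (none).

-0.190365 (none)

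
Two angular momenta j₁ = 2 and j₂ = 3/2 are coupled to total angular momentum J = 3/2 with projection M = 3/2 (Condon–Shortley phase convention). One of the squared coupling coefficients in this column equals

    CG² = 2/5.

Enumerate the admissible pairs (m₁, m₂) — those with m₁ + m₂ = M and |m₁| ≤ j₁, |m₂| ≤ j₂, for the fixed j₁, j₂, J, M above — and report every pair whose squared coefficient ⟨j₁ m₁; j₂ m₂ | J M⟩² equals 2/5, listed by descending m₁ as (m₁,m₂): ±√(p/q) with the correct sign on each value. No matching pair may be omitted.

Admissible pairs with m₁+m₂ = M = 3/2: (0,3/2), (1,1/2), (2,-1/2)
  (m₁,m₂)=(2,-1/2): CG² = 2/5, CG = +√(2/5)   ← matches the target
  (m₁,m₂)=(1,1/2): CG² = 2/5, CG = −√(2/5)   ← matches the target
  (m₁,m₂)=(0,3/2): CG² = 1/5, CG = +√(1/5)
Pairs with CG² = 2/5: (2,-1/2): +√(2/5); (1,1/2): −√(2/5)

(2,-1/2): +√(2/5); (1,1/2): −√(2/5)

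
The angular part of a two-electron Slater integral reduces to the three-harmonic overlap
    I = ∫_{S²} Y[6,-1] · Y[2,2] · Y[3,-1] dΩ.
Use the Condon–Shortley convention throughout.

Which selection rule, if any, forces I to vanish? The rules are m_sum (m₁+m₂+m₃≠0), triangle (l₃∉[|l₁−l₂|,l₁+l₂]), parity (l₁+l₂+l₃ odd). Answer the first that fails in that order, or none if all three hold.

triangle

Σmᵢ = 0  ✓
l₃∈[|l₁−l₂|,l₁+l₂]=[4,8] required, l₃=3 fails  ✗
Σlᵢ = 11 ⇒ odd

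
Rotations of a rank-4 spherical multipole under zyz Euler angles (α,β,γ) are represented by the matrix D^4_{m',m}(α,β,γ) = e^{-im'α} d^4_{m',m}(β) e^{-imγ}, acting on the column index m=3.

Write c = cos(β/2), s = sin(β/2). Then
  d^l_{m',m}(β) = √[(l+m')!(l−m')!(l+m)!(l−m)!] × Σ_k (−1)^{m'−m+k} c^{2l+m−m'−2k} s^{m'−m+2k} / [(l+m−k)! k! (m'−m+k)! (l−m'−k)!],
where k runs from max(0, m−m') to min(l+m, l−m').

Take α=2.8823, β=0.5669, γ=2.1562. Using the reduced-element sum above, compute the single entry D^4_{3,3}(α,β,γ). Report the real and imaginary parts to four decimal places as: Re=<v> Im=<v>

Re=-0.2432 Im=-0.1637

First d^4_{3,3}(β=0.5669), then the phase factors e^{-i(3)α} and e^{-i(3)γ}:
c=cos(0.566900/2)=0.960096, s=sin(0.566900/2)=0.279670; N=√[5040·1·5040·1]=5040.000000
k: max(0,(3)−(3))=0 … min(4+(3),4−(3))=1
  k=0: (−1)^0·5040.0000/(5040)·0.9601^8·0.2797^0 = +0.721969
  k=1: (−1)^1·5040.0000/(720)·0.9601^6·0.2797^2 = -0.428822
d^4_{3,3}(0.5669) = +0.721969 -0.428822 = +0.293146
D = (-0.712404-0.701769i)·(+0.293146)·(+0.982860-0.184354i) = -0.243185-0.163695i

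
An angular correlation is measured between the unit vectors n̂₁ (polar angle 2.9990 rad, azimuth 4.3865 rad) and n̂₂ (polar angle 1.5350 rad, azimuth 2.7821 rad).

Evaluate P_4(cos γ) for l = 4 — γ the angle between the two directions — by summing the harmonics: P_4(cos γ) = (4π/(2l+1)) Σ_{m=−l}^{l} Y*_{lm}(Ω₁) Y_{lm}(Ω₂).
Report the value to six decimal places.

Term-by-term m-sum for l=4 (normalisation 4π/9 = 1.396263):
  term(m=-4) = 0.00008 + 0.00001j   from Y*(Ω₁)=0.00005 - 0.00017j, Y(Ω₂)=0.05846 + 0.43751j
  term(m=-3) = -0.00002 + 0.00016j   from Y*(Ω₁)=-0.00295 - 0.00199j, Y(Ω₂)=-0.02113 - 0.03940j
  term(m=-2) = 0.01308 + 0.00088j   from Y*(Ω₁)=-0.03147 + 0.02401j, Y(Ω₂)=-0.24914 - 0.21807j
  term(m=-1) = -0.00044 + 0.01299j   from Y*(Ω₁)=0.08221 + 0.24327j, Y(Ω₂)=0.04737 + 0.01780j
  term(m=+0) = 0.23884 + 0.00000j   from Y*(Ω₁)=0.76234 + 0.00000j, Y(Ω₂)=0.31330 + 0.00000j
  term(m=+1) = -0.00044 - 0.01299j   from Y*(Ω₁)=-0.08221 + 0.24327j, Y(Ω₂)=-0.04737 + 0.01780j
  term(m=+2) = 0.01308 - 0.00088j   from Y*(Ω₁)=-0.03147 - 0.02401j, Y(Ω₂)=-0.24914 + 0.21807j
  term(m=+3) = -0.00002 - 0.00016j   from Y*(Ω₁)=0.00295 - 0.00199j, Y(Ω₂)=0.02113 - 0.03940j
  term(m=+4) = 0.00008 - 0.00001j   from Y*(Ω₁)=0.00005 + 0.00017j, Y(Ω₂)=0.05846 - 0.43751j
Total Σ_m = 0.26424 - 0.00000j. Multiply by 1.396263: 0.36895 - 0.00000j. P_4(cos γ) = 0.368952

0.368952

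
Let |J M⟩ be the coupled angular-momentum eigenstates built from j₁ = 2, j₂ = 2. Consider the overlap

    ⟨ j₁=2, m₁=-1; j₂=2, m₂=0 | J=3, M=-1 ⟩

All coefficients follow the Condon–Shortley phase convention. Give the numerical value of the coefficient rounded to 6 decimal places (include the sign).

√[7·1!3!3!/8! · 1!3!2!2!2!4!] = √(36/5)
  +(−1)^0/∏(0,1,3,2,0,1)! = 1/12  (running 1/12)
  +(−1)^1/∏(1,0,2,1,1,2)! = -1/4  (running -1/6)
⟨..|..⟩ = √(36/5)·(-1/6) = -0.447214

-0.447214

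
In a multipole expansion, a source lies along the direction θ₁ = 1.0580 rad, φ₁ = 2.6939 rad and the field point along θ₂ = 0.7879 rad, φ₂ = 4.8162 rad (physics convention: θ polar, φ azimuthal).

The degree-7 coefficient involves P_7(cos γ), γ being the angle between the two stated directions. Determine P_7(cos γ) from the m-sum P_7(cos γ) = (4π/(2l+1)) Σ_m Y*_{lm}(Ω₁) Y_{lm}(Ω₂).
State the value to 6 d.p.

-0.048770

Term-by-term m-sum for l=7 (normalisation 4π/15 = 0.837758):
  [-7]  conj(Y_{7,-7})(Ω₁) = 0.19074 + 0.00148j ; Y_{7,-7}(Ω₂) = -0.02988 - 0.03361j ; Δ = -0.00565 - 0.00646j
  [-6]  conj(Y_{7,-6})(Ω₁) = -0.36087 - 0.17675j ; Y_{7,-6}(Ω₂) = -0.13600 + 0.09768j ; Δ = 0.06634 - 0.01121j
  [-5]  conj(Y_{7,-5})(Ω₁) = 0.24301 + 0.30820j ; Y_{7,-5}(Ω₂) = 0.17813 + 0.31180j ; Δ = -0.05281 + 0.13067j
  [-4]  conj(Y_{7,-4})(Ω₁) = -0.00585 - 0.02616j ; Y_{7,-4}(Ω₂) = 0.41469 - 0.18283j ; Δ = -0.00721 - 0.00978j
  [-3]  conj(Y_{7,-3})(Ω₁) = 0.07604 - 0.32811j ; Y_{7,-3}(Ω₂) = -0.06712 - 0.20851j ; Δ = -0.07352 + 0.00617j
  [-2]  conj(Y_{7,-2})(Ω₁) = -0.11633 + 0.14521j ; Y_{7,-2}(Ω₂) = 0.23505 - 0.04952j ; Δ = -0.02015 + 0.03989j
  [-1]  conj(Y_{7,-1})(Ω₁) = -0.24075 + 0.11561j ; Y_{7,-1}(Ω₂) = -0.03532 - 0.33904j ; Δ = 0.04770 + 0.07754j
  [+0]  conj(Y_{7,0})(Ω₁) = 0.22289 + 0.00000j ; Y_{7,0}(Ω₂) = 0.14523 + 0.00000j ; Δ = 0.03237 + 0.00000j
  [+1]  conj(Y_{7,1})(Ω₁) = 0.24075 + 0.11561j ; Y_{7,1}(Ω₂) = 0.03532 - 0.33904j ; Δ = 0.04770 - 0.07754j
  [+2]  conj(Y_{7,2})(Ω₁) = -0.11633 - 0.14521j ; Y_{7,2}(Ω₂) = 0.23505 + 0.04952j ; Δ = -0.02015 - 0.03989j
  [+3]  conj(Y_{7,3})(Ω₁) = -0.07604 - 0.32811j ; Y_{7,3}(Ω₂) = 0.06712 - 0.20851j ; Δ = -0.07352 - 0.00617j
  [+4]  conj(Y_{7,4})(Ω₁) = -0.00585 + 0.02616j ; Y_{7,4}(Ω₂) = 0.41469 + 0.18283j ; Δ = -0.00721 + 0.00978j
  [+5]  conj(Y_{7,5})(Ω₁) = -0.24301 + 0.30820j ; Y_{7,5}(Ω₂) = -0.17813 + 0.31180j ; Δ = -0.05281 - 0.13067j
  [+6]  conj(Y_{7,6})(Ω₁) = -0.36087 + 0.17675j ; Y_{7,6}(Ω₂) = -0.13600 - 0.09768j ; Δ = 0.06634 + 0.01121j
  [+7]  conj(Y_{7,7})(Ω₁) = -0.19074 + 0.00148j ; Y_{7,7}(Ω₂) = 0.02988 - 0.03361j ; Δ = -0.00565 + 0.00646j
Total Σ_m = -0.05821 - 0.00000j. Multiply by 0.837758: -0.04877 - 0.00000j. P_7(cos γ) = -0.048770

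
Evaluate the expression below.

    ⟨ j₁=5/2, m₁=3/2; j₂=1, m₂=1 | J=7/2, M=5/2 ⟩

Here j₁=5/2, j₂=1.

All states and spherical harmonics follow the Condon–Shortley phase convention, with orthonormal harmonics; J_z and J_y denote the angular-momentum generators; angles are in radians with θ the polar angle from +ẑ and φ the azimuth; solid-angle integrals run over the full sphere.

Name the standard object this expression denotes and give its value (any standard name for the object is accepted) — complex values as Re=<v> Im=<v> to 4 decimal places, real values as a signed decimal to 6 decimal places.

This is a Clebsch–Gordan (vector-coupling) coefficient.
triangle: 0!×5!×2!/8! = 240/40320
(j±m)!: 4!×1!×2!×0!×6!×1! = 34560
prefactor² = (2J+1)×Δ×N² = 11520/7
  k=0: +1/(0!×0!×1!×2!×4!×0!) = 1/48
Σ = 1/48  ⇒  CG² = 11520/7×(1/48)² = 5/7
CG = +√(5/7) = +0.845154

Clebsch–Gordan coefficient, +√(5/7) ≈ +0.845154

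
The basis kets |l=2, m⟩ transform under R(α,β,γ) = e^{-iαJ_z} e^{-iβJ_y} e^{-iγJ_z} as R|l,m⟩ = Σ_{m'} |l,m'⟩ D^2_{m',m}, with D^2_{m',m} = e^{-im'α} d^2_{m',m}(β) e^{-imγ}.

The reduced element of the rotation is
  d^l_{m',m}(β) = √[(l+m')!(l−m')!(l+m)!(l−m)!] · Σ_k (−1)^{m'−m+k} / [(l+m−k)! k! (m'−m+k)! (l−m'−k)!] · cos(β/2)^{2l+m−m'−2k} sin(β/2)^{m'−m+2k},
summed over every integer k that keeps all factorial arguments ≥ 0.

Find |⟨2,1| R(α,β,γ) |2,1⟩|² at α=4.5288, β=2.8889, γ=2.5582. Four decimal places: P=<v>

P=0.0022

First d^2_{1,1}(β=2.8889), then the phase factors e^{-i(1)α} and e^{-i(1)γ}:
c=cos(2.888900/2)=0.126010, s=sin(2.888900/2)=0.992029; N=√[6·1·6·1]=6.000000
The bounds max(0,m−m')=0 and min(l+m,l−m')=1 give 2 terms
  k=0: (−1)^0·6.0000/(6)·0.1260^4·0.9920^0 = +0.000252
  k=1: (−1)^1·6.0000/(2)·0.1260^2·0.9920^2 = -0.046880
d^2_{1,1}(2.8889) = +0.000252 -0.046880 = -0.046627
|D^2_{1,1}|² = |d^2_{1,1}(β)|² = (-0.046627)² = 0.002174 (the z-rotation phases have unit modulus)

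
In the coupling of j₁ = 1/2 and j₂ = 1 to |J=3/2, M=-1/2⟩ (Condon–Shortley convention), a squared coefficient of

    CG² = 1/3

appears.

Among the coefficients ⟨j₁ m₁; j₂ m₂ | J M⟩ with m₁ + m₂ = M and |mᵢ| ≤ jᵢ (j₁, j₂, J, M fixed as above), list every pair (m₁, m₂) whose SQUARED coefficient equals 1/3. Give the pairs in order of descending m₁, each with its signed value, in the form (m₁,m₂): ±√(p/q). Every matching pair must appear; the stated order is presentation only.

Admissible pairs with m₁+m₂ = M = -1/2: (-1/2,0), (1/2,-1)
  (m₁,m₂)=(1/2,-1): CG² = 1/3, CG = +√(1/3)   ← matches the target
  (m₁,m₂)=(-1/2,0): CG² = 2/3, CG = +√(2/3)
Pairs with CG² = 1/3: (1/2,-1): +√(1/3)

(1/2,-1): +√(1/3)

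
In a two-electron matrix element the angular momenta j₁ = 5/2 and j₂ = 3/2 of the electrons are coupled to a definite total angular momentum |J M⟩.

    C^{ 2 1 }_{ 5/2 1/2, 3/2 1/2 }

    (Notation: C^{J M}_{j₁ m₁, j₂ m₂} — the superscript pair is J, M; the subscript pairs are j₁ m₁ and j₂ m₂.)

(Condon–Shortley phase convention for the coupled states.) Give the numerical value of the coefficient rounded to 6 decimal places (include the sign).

−√(25/84) = -0.545545

√[5·2!3!1!/7! · 3!2!2!1!3!1!] = √(12/7)
  +(−1)^1/∏(1,1,1,1,2,0)! = -1/2  (running -1/2)
  +(−1)^2/∏(2,0,0,0,3,1)! = 1/12  (running -5/12)
⟨..|..⟩ = √(12/7)·(-5/12) = -0.545545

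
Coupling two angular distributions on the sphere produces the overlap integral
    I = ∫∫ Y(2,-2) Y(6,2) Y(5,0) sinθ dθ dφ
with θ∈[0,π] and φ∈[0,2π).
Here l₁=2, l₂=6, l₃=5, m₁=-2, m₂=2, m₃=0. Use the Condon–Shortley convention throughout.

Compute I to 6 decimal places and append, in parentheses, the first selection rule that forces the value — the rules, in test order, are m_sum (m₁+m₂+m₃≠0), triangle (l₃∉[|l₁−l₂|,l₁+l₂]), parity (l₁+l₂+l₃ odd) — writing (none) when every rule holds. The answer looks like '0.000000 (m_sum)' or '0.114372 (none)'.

Σlᵢ=13 odd — θ-integrand is odd under cosθ→−cosθ; I=0

0.000000 (parity)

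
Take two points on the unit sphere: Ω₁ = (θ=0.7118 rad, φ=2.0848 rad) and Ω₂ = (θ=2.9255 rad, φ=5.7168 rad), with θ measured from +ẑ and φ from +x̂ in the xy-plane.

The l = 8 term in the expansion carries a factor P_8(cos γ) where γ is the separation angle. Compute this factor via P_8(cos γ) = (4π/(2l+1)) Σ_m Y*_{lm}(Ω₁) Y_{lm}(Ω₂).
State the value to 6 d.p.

Addition theorem: P_8(cos γ) = (4π/17) Σ_m Y*_{lm}(Ω₁) Y_{lm}(Ω₂), m = −8…8:
  m=-8: Y*=(-0.009650, -0.014095)  Y=(-0.000000, -0.000002)  product (-0.000000, 0.000000)
  m=-7: Y*=(-0.034909, 0.071096)  Y=(0.000029, 0.000031)  product (-0.000003, 0.000001)
  m=-6: Y*=(0.221835, -0.012785)  Y=(-0.000471, -0.000124)  product (-0.000106, -0.000021)
  m=-5: Y*=(-0.221793, -0.344832)  Y=(0.003877, -0.001241)  product (-0.001288, -0.001062)
  m=-4: Y*=(-0.214260, 0.406364)  Y=(-0.016184, 0.019420)  product (-0.004424, -0.010738)
  m=-3: Y*=(0.168229, -0.004844)  Y=(0.014740, -0.114199)  product (0.001926, -0.019283)
  m=-2: Y*=(0.151820, 0.251681)  Y=(0.154091, 0.328994)  product (-0.059407, 0.088730)
  m=-1: Y*=(0.160438, -0.284149)  Y=(-0.573312, -0.364558)  product (-0.195570, 0.104417)
  m=+0: Y*=(0.200657, -0.000000)  Y=(0.371275, 0.000000)  product (0.074499, 0.000000)
  m=+1: Y*=(-0.160438, -0.284149)  Y=(0.573312, -0.364558)  product (-0.195570, -0.104417)
  m=+2: Y*=(0.151820, -0.251681)  Y=(0.154091, -0.328994)  product (-0.059407, -0.088730)
  m=+3: Y*=(-0.168229, -0.004844)  Y=(-0.014740, -0.114199)  product (0.001926, 0.019283)
  m=+4: Y*=(-0.214260, -0.406364)  Y=(-0.016184, -0.019420)  product (-0.004424, 0.010738)
  m=+5: Y*=(0.221793, -0.344832)  Y=(-0.003877, -0.001241)  product (-0.001288, 0.001062)
  m=+6: Y*=(0.221835, 0.012785)  Y=(-0.000471, 0.000124)  product (-0.000106, 0.000021)
  m=+7: Y*=(0.034909, 0.071096)  Y=(-0.000029, 0.000031)  product (-0.000003, -0.000001)
  m=+8: Y*=(-0.009650, 0.014095)  Y=(-0.000000, 0.000002)  product (-0.000000, -0.000000)
Σ over m = (-0.443245, -0.000000); ×(4π/17) → (-0.327646, -0.000000). Real part: -0.327646

-0.327646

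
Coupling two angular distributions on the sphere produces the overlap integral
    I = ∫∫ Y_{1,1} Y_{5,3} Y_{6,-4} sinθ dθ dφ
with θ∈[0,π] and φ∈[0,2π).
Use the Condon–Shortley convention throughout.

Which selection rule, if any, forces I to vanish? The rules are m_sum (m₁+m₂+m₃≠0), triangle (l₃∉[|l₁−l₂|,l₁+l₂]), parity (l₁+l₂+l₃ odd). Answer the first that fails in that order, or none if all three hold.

m₁+m₂+m₃ = 1 + 3 − 4 = 0  ✓
triangle: |1−5|=4 ≤ l₃=6 ≤ 1+5=6  ✓
parity: l₁+l₂+l₃ = 12 is even  ✓

none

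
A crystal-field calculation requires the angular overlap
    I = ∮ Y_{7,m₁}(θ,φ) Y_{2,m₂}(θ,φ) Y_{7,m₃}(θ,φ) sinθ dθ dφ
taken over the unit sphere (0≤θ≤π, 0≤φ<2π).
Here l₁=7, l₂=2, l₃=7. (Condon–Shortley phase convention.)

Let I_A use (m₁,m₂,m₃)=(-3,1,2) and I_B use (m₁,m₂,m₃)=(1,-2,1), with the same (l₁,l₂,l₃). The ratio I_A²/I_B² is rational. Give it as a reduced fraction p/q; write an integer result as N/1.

Same 7,2,7: normalisation and zero-m 3j drop out of the ratio.
A: Δ: 2! 12! 2! / 17! → 1/185640; sum: t=1:−1/4354560 t=2:+1/1935360 = 1/3483648; 3j²(7 2 7; -3 1 2) = Δ·Π!·Σ² = 125/12376  (sign -1)
B: Δ: 2! 12! 2! / 17! → 1/185640; sum: t=0:+1/2073600 = 1/2073600; 3j²(7 2 7; 1 -2 1) = Δ·Π!·Σ² = 28/1105  (sign +1)
I_A²/I_B² = (125/12376)/(28/1105) = 625/1568

625/1568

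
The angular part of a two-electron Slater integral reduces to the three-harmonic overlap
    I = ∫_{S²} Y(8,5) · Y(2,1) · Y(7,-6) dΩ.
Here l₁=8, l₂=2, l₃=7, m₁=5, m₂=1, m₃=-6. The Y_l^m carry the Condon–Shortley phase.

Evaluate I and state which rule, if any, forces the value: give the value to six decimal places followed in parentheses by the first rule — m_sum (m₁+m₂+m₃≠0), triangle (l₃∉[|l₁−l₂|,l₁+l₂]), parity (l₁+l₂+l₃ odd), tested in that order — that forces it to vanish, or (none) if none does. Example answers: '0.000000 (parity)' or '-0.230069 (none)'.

0.000000 (parity)

L=17 odd ⇒ parity kills the (l;000) factor ⇒ I = 0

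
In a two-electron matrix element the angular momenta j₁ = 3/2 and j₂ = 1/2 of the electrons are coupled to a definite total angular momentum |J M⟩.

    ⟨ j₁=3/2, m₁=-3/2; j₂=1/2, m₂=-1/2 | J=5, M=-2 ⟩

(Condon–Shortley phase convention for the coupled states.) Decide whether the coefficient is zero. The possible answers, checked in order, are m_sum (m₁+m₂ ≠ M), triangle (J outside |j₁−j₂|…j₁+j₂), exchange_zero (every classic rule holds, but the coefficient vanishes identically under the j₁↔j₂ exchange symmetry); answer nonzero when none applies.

m-sum: m₁+m₂ = -3/2+(-1/2) = -2, M = -2  ✓
triangle: need |j₁−j₂| ≤ J ≤ j₁+j₂, i.e. J ∈ [1, 2]; J = 5 is outside ✗ ⇒ coefficient is 0

triangle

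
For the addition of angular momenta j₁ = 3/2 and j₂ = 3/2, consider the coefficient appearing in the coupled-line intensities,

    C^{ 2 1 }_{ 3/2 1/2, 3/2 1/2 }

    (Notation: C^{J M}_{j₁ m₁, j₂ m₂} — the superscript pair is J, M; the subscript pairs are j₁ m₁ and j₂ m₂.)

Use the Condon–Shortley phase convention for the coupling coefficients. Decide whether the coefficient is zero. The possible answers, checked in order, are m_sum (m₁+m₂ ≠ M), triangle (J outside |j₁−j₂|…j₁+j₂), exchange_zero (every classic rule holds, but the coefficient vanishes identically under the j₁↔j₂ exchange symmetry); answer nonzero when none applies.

exchange_zero

m-sum: m₁+m₂ = 1/2+1/2 = 1, M = 1  ✓
triangle: |j₁−j₂| = 0 ≤ J = 2 ≤ j₁+j₂ = 3  ✓
exchange: j₁=j₂ and m₁=m₂, and (−1)^(j₁+j₂−J) = (−1)^1 = −1 forces ⟨j₁m₁;j₂m₂|JM⟩ = −⟨j₂m₂;j₁m₁|JM⟩ = −⟨j₁m₁;j₂m₂|JM⟩ ⇒ the coefficient vanishes identically
Racah sum check: Σ_k collapses to 0 ⇒ CG = 0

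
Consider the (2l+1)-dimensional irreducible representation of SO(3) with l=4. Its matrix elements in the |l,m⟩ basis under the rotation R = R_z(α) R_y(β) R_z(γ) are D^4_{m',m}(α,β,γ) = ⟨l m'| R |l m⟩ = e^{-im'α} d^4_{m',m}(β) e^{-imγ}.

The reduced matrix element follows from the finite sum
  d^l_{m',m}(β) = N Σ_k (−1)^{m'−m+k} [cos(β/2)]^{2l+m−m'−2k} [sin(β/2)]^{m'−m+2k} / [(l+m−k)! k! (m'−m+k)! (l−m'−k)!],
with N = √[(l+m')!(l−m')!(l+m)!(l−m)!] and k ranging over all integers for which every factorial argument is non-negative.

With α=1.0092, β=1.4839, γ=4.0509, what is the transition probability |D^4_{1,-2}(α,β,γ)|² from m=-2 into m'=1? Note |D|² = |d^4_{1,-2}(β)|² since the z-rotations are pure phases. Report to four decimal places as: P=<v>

P=0.0021

D^4_{1,-2}(1.0092,1.4839,4.0509) = e^{-i·1·1.0092}·d^4_{1,-2}(1.4839)·e^{-i·-2·4.0509}. Compute d first:
With c≡cos(β/2)=0.737152 and s≡sin(β/2)=0.675727, N=[120·6·2·720]^{1/2}=1018.233765
Admissible k: 0..2 (factorial args all ≥0)
  k=0: (−1)^3·1018.2338/(72)·0.7372^5·0.6757^3 = -0.949761
  k=1: (−1)^4·1018.2338/(48)·0.7372^3·0.6757^5 = +1.197107
  k=2: (−1)^5·1018.2338/(240)·0.7372^1·0.6757^7 = -0.201183
d^4_{1,-2}(1.4839) = -0.949761 +1.197107 -0.201183 = +0.046164
|D^4_{1,-2}|² = |d^4_{1,-2}(β)|² = (+0.046164)² = 0.002131 (the z-rotation phases have unit modulus)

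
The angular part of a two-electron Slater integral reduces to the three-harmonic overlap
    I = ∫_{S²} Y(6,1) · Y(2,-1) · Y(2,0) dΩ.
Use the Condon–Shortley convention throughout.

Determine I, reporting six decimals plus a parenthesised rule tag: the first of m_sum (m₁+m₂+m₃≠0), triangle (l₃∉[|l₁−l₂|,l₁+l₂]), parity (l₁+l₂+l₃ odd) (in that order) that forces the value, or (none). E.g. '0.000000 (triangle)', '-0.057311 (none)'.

0.000000 (triangle)

triangle: need 4≤l₃≤8, have 2; I=0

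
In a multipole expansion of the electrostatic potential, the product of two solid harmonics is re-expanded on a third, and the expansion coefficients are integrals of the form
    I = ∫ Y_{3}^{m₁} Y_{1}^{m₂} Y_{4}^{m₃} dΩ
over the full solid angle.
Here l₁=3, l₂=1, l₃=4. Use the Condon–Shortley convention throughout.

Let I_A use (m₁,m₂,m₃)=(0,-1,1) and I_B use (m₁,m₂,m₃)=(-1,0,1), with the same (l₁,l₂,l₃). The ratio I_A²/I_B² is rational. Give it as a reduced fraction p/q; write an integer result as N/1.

2/3

Shared (l₁,l₂,l₃)=(3,1,4): N and (l;000)² cancel in I_A²/I_B².
A: Δ = 0!·6!·2!/9! = 1/252; Racah Σ t=0..0: t=0:+1/72 = 1/72; ⇒ 3j(3 1 4; 0 -1 1)² = 5/126, sgn -1
B: Δ = 0!·6!·2!/9! = 1/252; Racah Σ t=0..0: t=0:+1/48 = 1/48; ⇒ 3j(3 1 4; -1 0 1)² = 5/84, sgn -1
I_A²/I_B² = (5/126)/(5/84) = 2/3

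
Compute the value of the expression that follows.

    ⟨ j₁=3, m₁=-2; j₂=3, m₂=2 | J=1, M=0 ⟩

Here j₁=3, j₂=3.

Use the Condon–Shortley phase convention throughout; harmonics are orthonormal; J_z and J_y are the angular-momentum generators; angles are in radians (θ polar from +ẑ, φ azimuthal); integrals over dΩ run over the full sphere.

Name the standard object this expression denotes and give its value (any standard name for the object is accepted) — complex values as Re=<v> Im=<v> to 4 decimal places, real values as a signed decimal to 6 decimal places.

Clebsch–Gordan coefficient, +√(1/7) ≈ +0.377964

This is a Clebsch–Gordan (vector-coupling) coefficient.
√[3·5!1!1!/8! · 1!5!5!1!1!1!] = √(900/7)
  +(−1)^4/∏(4,1,1,1,0,0)! = 1/24  (running 1/24)
  +(−1)^5/∏(5,0,0,0,1,1)! = -1/120  (running 1/30)
⟨..|..⟩ = √(900/7)·(1/30) = +0.377964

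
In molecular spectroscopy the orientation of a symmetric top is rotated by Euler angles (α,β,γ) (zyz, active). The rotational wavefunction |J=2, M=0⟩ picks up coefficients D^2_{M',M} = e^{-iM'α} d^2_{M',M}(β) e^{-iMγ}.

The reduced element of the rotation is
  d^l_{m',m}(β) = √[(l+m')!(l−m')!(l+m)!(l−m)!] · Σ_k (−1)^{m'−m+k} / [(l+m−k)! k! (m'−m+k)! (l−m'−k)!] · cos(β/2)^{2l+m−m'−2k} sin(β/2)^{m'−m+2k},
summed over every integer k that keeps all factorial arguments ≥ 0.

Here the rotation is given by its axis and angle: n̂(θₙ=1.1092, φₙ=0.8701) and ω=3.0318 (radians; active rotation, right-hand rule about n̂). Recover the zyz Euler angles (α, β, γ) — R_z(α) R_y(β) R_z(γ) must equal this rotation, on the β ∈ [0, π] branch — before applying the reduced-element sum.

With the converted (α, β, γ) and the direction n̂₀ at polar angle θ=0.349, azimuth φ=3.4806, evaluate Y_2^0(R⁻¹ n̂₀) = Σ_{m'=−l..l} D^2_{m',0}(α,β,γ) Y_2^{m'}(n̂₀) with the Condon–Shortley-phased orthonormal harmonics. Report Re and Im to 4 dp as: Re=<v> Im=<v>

Axis–angle → zyz. n̂ = (sinθₙcosφₙ, sinθₙsinφₙ, cosθₙ) = (+0.577272, +0.684394, +0.445378), ω = 3.0318.
R = I cosω + sinω [n̂]ₓ + (1−cosω) n̂n̂ᵀ gives
  R = [-0.329499, +0.738984, +0.587651; +0.836586, -0.060009, +0.544540; +0.437670, +0.671046, -0.598450]
β = atan2(√(R₁₃²+R₂₃²), R₃₃) = 2.212362; α = atan2(R₂₃, R₁₃) mod 2π = 0.747339; γ = atan2(R₃₂, −R₃₁) mod 2π = 2.148731
Need the full column D^2_{m',0} for m'=−2..2 at α=0.7473, β=2.2124, γ=2.1487.
cos(β/2)=0.448079, sin(β/2)=0.893994
d^2_{-2,0}: single k=2 term ⇒ +0.393056;  D = +0.029890+0.391918i
d^2_{-1,0}: k∈[1..2] ⇒ +0.197004 -0.784213 = -0.587209;  D = -0.430718-0.399120i
d^2_{0,0}: k∈[0..2] ⇒ +0.040311 -0.641857 +0.638761 = +0.037214;  D = +0.037214+0.000000i
d^2_{1,0}: k∈[0..1] ⇒ -0.197004 +0.784213 = +0.587209;  D = +0.430718-0.399120i
d^2_{2,0}: single k=0 term ⇒ +0.393056;  D = +0.029890-0.391918i
Y_2^{m'}(θ=0.349,φ=3.4806) and Σ D·Y over m':
  (+0.0299+0.3919i)·(+0.0352-0.0283i)  (-0.4307-0.3991i)·(-0.2341+0.0826i)  (+0.0372+0.0000i)·(+0.5201+0.0000i)  (+0.4307-0.3991i)·(+0.2341+0.0826i)  (+0.0299-0.3919i)·(+0.0352+0.0283i)
Y_2^0(R⁻¹ n̂) = +0.311250+0.000000i

Re=0.3113 Im=0.0000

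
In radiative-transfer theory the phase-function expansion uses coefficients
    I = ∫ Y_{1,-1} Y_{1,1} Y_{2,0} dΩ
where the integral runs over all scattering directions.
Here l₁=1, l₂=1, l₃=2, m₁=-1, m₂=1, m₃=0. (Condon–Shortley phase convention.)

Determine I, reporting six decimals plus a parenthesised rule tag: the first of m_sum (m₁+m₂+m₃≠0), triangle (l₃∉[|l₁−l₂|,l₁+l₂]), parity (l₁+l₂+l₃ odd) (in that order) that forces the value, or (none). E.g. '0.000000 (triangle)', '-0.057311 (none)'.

0.126157 (none)

Rules hold: Σm=0, L=4 even, 0≤2≤2.
N = 3·3·5 = 45
Δ = 0!·2!·2!/5! = 1/30
Racah Σ t=0..0: t=0:+1/1 = 1/1
⇒ 3j(1 1 2; 0 0 0)² = 2/15, sgn +1
Racah Σ t=0..0: t=0:+1/4 = 1/4
⇒ 3j(1 1 2; -1 1 0)² = 1/30, sgn +1
4πI² = N·(3j₀)²·(3jₘ)² = 1/5
I = +1·√(0.2/4π) = 0.12615663
No selection rule forces the value: the integral is nonzero (none).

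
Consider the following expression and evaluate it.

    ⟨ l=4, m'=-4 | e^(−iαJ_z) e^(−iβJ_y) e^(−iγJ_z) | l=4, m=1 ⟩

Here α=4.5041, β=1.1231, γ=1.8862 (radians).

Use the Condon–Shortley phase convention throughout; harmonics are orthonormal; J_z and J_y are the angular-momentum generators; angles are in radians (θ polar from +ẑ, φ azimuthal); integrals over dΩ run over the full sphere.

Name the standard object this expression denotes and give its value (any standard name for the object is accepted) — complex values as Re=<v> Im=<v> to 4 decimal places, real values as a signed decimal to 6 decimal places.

Wigner D-matrix element, Re=-0.1772 Im=-0.0796

This is a Wigner D-matrix element — the rotation-matrix element ⟨l m'| R(α,β,γ) |l m⟩ in the angular-momentum basis.
D^4_{-4,1}(4.5041,1.1231,1.8862) = e^{-i·-4·4.5041}·d^4_{-4,1}(1.1231)·e^{-i·1·1.8862}. Compute d first:
With c≡cos(β/2)=0.846431 and s≡sin(β/2)=0.532499, N=[1·40320·120·6]^{1/2}=5387.986637
Admissible k: 5..5 (factorial args all ≥0)
  k=5: (−1)^0·5387.9866/(720)·0.8464^3·0.5325^5 = +0.194295
d^4_{-4,1}(1.1231) = +0.194295
Phases: e^{-i·(-4)·4.5041}=+0.672544-0.740058i, e^{-i·(1)·1.8862}=-0.310200-0.950671i ⇒ D=-0.177231-0.079622i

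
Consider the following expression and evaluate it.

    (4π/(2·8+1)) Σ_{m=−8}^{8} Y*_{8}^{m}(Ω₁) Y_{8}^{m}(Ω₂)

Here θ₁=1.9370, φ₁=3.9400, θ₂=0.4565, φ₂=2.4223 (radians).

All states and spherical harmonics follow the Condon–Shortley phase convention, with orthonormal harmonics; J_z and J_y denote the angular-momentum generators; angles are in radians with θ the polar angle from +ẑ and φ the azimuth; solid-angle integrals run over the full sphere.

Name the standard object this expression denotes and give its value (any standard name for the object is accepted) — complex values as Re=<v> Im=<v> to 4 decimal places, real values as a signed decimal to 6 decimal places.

This sum is the spherical-harmonic addition theorem: it equals the Legendre polynomial P_l(cos γ) of the angle γ between the two directions.
Addition theorem: P_8(cos γ) = (4π/17) Σ_m Y*_{lm}(Ω₁) Y_{lm}(Ω₂), m = −8…8:
  m=-8: Y*=+0.296106+0.030929i  Y=+0.000634-0.000371i  product +0.000199-0.000090i
  m=-7: Y*=+0.350965-0.292230i  Y=-0.001898+0.005676i  product +0.000993+0.002547i
  m=-6: Y*=+0.017954-0.229556i  Y=-0.011827-0.028237i  product -0.006694+0.002208i
  m=-5: Y*=+0.146755+0.167206i  Y=+0.099147+0.048490i  product +0.006442+0.023694i
  m=-4: Y*=+0.324812+0.016917i  Y=-0.274269+0.074262i  product -0.090342+0.019481i
  m=-3: Y*=-0.057475+0.053155i  Y=+0.274097-0.411967i  product +0.006144+0.038247i
  m=-2: Y*=-0.008645+0.332177i  Y=+0.062383+0.469095i  product -0.156362+0.016667i
  m=-1: Y*=-0.010532-0.010810i  Y=+0.014881+0.013033i  product -0.000016-0.000298i
  m=+0: Y*=-0.329006-0.000000i  Y=-0.476100+0.000000i  product +0.156640+0.000000i
  m=+1: Y*=+0.010532-0.010810i  Y=-0.014881+0.013033i  product -0.000016+0.000298i
  m=+2: Y*=-0.008645-0.332177i  Y=+0.062383-0.469095i  product -0.156362-0.016667i
  m=+3: Y*=+0.057475+0.053155i  Y=-0.274097-0.411967i  product +0.006144-0.038247i
  m=+4: Y*=+0.324812-0.016917i  Y=-0.274269-0.074262i  product -0.090342-0.019481i
  m=+5: Y*=-0.146755+0.167206i  Y=-0.099147+0.048490i  product +0.006442-0.023694i
  m=+6: Y*=+0.017954+0.229556i  Y=-0.011827+0.028237i  product -0.006694-0.002208i
  m=+7: Y*=-0.350965-0.292230i  Y=+0.001898+0.005676i  product +0.000993-0.002547i
  m=+8: Y*=+0.296106-0.030929i  Y=+0.000634+0.000371i  product +0.000199+0.000090i
Accumulated sum -0.322632+0.000000i; after 4π/(2l+1) scaling, -0.238489+0.000000i ⇒ P_8 = -0.238489

Legendre polynomial (addition theorem), -0.238489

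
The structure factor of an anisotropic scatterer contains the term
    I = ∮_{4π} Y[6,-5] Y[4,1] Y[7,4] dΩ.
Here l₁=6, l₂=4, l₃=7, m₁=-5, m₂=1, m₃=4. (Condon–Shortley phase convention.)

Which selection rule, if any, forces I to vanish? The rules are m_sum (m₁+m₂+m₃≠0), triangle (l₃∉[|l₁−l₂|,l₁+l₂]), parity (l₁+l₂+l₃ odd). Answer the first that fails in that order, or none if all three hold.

Σmᵢ = 0  ✓
l₃∈[|l₁−l₂|,l₁+l₂]=[2,10], have l₃=7  ✓
Σlᵢ = 17 ⇒ odd  ✗

parity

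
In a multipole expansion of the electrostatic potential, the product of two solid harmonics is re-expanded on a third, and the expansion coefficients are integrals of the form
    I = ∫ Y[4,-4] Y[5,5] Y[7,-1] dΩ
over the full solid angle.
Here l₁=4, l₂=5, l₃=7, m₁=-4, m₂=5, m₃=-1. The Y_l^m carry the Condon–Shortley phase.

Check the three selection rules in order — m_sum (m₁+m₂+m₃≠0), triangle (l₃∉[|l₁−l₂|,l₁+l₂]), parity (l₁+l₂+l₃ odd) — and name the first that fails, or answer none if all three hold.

none

azimuthal sum: -4 + 5 − 1 = 0  ✓
1 ≤ 7 ≤ 9 (triangle on l)  ✓
L = 4 + 5 + 7 = 16 (even)  ✓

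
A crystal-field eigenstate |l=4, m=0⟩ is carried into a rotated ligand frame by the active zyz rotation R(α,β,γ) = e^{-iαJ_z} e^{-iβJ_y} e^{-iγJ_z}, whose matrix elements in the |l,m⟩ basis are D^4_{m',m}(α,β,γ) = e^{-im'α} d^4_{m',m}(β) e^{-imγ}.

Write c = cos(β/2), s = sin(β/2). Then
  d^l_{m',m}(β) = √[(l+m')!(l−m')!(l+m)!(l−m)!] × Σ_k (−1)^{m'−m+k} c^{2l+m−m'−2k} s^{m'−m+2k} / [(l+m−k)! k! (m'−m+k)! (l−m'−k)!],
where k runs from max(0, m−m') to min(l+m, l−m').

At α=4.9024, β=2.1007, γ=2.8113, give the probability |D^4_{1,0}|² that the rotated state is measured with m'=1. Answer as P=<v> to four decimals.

First d^4_{1,0}(β=2.1007), then the phase factors e^{-i(1)α} and e^{-i(0)γ}:
Half-angle: c=0.497267, s=0.867597. N=√(120·6·24·24)=643.987578
The bounds max(0,m−m')=0 and min(l+m,l−m')=3 give 4 terms
  k=0: (−1)^1·643.9876/(144)·0.4973^7·0.8676^1 = -0.029172
  k=1: (−1)^2·643.9876/(24)·0.4973^5·0.8676^3 = +0.532808
  k=2: (−1)^3·643.9876/(24)·0.4973^3·0.8676^5 = -1.621912
  k=3: (−1)^4·643.9876/(144)·0.4973^1·0.8676^7 = +0.822872
d^4_{1,0}(2.1007) = -0.029172 +0.532808 -1.621912 +0.822872 = -0.295403
|D^4_{1,0}|² = |d^4_{1,0}(β)|² = (-0.295403)² = 0.087263 (the z-rotation phases have unit modulus)

P=0.0873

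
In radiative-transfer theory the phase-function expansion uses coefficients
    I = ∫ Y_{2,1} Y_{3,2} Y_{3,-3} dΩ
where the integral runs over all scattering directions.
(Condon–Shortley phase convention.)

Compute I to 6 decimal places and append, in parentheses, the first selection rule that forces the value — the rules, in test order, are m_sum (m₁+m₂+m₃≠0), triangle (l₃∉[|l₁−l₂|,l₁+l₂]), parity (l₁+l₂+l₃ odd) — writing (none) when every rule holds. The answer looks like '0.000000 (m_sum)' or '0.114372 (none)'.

Checks pass: Σm=0; 8 even; l₃=3∈[1,5].
(2·2+1)(2·3+1)(2·3+1) = 245
Δ: 2! 2! 4! / 9! → 1/3780
sum: t=0:+1/24 t=1:−1/4 t=2:+1/24 = -1/6
3j²(2 3 3; 0 0 0) = Δ·Π!·Σ² = 4/105  (sign +1)
sum: t=1:−1/48 = -1/48
3j²(2 3 3; 1 2 -3) = Δ·Π!·Σ² = 5/84  (sign -1)
combine: 4πI² = 245·4/105·5/84 = 5/9
take √, sign -1: I = -0.21026104
No selection rule forces the value: the integral is nonzero (none).

-0.210261 (none)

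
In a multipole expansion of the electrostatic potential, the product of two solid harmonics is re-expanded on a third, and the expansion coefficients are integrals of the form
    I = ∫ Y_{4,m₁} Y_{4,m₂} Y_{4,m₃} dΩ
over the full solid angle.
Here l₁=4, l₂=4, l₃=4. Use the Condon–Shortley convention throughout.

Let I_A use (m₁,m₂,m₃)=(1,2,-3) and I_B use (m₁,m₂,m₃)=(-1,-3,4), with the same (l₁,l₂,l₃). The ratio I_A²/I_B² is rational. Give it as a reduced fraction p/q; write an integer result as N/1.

1/7

Shared (l₁,l₂,l₃)=(4,4,4): N and (l;000)² cancel in I_A²/I_B².
A: Δ = 4!·4!·4!/13! = 1/450450; Racah Σ t=2..3: t=2:+1/576 t=3:−1/864 = 1/1728; ⇒ 3j(4 4 4; 1 2 -3)² = 5/1287, sgn -1
B: Δ = 4!·4!·4!/13! = 1/450450; Racah Σ t=1..1: t=1:−1/3456 = -1/3456; ⇒ 3j(4 4 4; -1 -3 4)² = 35/1287, sgn -1
I_A²/I_B² = (5/1287)/(35/1287) = 1/7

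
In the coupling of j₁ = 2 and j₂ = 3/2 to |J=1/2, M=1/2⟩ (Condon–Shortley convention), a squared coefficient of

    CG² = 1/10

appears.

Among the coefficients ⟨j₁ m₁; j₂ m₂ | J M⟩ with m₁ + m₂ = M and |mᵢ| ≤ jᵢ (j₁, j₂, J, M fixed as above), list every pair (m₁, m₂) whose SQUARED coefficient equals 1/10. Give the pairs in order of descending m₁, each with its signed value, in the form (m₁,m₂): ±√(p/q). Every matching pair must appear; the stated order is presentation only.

Admissible pairs with m₁+m₂ = M = 1/2: (-1,3/2), (0,1/2), (1,-1/2), (2,-3/2)
  (m₁,m₂)=(2,-3/2): CG² = 2/5, CG = +√(2/5)
  (m₁,m₂)=(1,-1/2): CG² = 3/10, CG = −√(3/10)
  (m₁,m₂)=(0,1/2): CG² = 1/5, CG = +√(1/5)
  (m₁,m₂)=(-1,3/2): CG² = 1/10, CG = −√(1/10)   ← matches the target
Pairs with CG² = 1/10: (-1,3/2): −√(1/10)

(-1,3/2): −√(1/10)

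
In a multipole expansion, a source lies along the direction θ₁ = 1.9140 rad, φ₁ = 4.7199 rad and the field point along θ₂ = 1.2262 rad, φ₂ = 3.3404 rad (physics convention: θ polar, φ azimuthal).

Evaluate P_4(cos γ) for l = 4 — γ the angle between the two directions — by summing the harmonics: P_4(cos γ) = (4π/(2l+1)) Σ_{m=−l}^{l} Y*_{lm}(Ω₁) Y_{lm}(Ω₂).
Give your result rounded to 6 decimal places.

Addition theorem: P_4(cos γ) = (4π/9) Σ_m Y*_{lm}(Ω₁) Y_{lm}(Ω₂), m = −4…4:
  [-4]  conj(Y_{4,-4})(Ω₁) = +0.347829+0.010453i ; Y_{4,-4}(Ω₂) = +0.243147-0.247975i ; Δ = +0.087166-0.083711i
  [-3]  conj(Y_{4,-3})(Ω₁) = +0.007925-0.351629i ; Y_{4,-3}(Ω₂) = -0.291691+0.198028i ; Δ = +0.067321+0.104136i
  [-2]  conj(Y_{4,-2})(Ω₁) = +0.061501+0.000924i ; Y_{4,-2}(Ω₂) = -0.054962+0.023083i ; Δ = -0.003402+0.001369i
  [-1]  conj(Y_{4,-1})(Ω₁) = +0.002485-0.330900i ; Y_{4,-1}(Ω₂) = +0.324580-0.065393i ; Δ = -0.020832-0.107566i
  [+0]  conj(Y_{4,0})(Ω₁) = +0.005469-0.000000i ; Y_{4,0}(Ω₂) = +0.003408+0.000000i ; Δ = +0.000019+0.000000i
  [+1]  conj(Y_{4,1})(Ω₁) = -0.002485-0.330900i ; Y_{4,1}(Ω₂) = -0.324580-0.065393i ; Δ = -0.020832+0.107566i
  [+2]  conj(Y_{4,2})(Ω₁) = +0.061501-0.000924i ; Y_{4,2}(Ω₂) = -0.054962-0.023083i ; Δ = -0.003402-0.001369i
  [+3]  conj(Y_{4,3})(Ω₁) = -0.007925-0.351629i ; Y_{4,3}(Ω₂) = +0.291691+0.198028i ; Δ = +0.067321-0.104136i
  [+4]  conj(Y_{4,4})(Ω₁) = +0.347829-0.010453i ; Y_{4,4}(Ω₂) = +0.243147+0.247975i ; Δ = +0.087166+0.083711i
Total Σ_m = +0.260525+0.000000i. Multiply by 1.396263: +0.363761+0.000000i. P_4(cos γ) = 0.363761

0.363761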